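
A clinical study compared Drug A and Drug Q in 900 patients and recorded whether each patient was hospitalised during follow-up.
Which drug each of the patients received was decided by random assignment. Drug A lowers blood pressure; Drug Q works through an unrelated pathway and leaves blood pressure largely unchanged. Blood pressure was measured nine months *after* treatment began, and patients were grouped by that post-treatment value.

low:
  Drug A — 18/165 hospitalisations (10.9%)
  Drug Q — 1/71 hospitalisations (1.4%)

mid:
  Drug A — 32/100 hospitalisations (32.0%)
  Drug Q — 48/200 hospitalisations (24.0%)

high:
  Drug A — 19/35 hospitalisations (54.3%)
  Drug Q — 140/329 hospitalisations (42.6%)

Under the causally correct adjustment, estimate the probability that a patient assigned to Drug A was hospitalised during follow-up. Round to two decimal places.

0.23

The blood pressure-specific comparison favours Drug Q throughout, but the pooled figures favour Drug A. The question is whether to condition on blood pressure.
Blood pressure lies on the pathway drug → blood pressure → outcome, so adjusting for it blocks the indirect effect. For the total causal effect of drug, use the unadjusted pooled rates.
So P(outcome | do(Drug A)) is just the pooled rate for Drug A: 69/300 = 0.230.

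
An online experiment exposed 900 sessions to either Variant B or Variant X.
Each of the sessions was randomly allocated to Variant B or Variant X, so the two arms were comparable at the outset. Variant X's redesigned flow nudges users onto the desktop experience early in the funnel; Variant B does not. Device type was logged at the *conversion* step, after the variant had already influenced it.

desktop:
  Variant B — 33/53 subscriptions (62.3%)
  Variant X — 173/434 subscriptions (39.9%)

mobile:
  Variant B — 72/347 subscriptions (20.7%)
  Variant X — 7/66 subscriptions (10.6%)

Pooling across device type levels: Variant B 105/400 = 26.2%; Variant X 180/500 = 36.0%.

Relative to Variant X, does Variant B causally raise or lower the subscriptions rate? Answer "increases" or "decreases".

Stratifying would compare variants among sessions the variants themselves sorted into device type groups — a form of selection on an intermediate. The unconditioned pooled rates give the total causal effect.
Pooled: Variant B 26.2% vs Variant X 36.0%; Variant X is higher overall.

decreases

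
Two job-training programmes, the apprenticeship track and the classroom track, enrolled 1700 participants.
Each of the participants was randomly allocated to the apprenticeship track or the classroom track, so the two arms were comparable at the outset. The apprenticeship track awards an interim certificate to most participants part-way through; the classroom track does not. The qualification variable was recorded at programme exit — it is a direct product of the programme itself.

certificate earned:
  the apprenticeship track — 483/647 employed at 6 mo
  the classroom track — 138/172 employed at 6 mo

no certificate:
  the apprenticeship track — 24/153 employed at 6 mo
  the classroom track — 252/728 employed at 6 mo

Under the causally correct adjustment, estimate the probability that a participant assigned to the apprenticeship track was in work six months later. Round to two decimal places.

The stratified and pooled comparisons disagree (the classroom track wins within each qualification attained during the programme; the apprenticeship track wins overall), so the answer turns on the causal role of qualification attained during the programme.
Stratifying would compare programmes among participants the programmes themselves sorted into qualification attained during the programme groups — a form of selection on an intermediate. The unconditioned pooled rates give the total causal effect.
So P(outcome | do(the apprenticeship track)) is just the pooled rate for the apprenticeship track: 507/800 = 0.634.

0.63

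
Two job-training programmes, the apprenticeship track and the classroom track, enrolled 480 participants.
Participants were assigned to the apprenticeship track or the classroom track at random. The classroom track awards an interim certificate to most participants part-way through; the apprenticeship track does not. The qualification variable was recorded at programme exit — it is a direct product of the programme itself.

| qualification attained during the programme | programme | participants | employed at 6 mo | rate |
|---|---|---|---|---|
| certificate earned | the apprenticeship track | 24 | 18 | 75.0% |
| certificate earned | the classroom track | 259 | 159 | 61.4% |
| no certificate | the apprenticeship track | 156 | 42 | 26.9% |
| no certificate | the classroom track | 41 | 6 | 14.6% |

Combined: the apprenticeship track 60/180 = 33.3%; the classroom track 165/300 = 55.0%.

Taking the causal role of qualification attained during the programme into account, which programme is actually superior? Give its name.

the classroom track

The stratified and pooled comparisons disagree (the apprenticeship track wins within each qualification attained during the programme; the classroom track wins overall), so the answer turns on the causal role of qualification attained during the programme.
The distribution of qualification attained during the programme is itself part of what the programme does — it is an intermediate outcome. Holding it fixed would remove that part of the effect; the total effect is the pooled difference.
Pooled: the apprenticeship track 33.3% vs the classroom track 55.0%; the classroom track is higher overall.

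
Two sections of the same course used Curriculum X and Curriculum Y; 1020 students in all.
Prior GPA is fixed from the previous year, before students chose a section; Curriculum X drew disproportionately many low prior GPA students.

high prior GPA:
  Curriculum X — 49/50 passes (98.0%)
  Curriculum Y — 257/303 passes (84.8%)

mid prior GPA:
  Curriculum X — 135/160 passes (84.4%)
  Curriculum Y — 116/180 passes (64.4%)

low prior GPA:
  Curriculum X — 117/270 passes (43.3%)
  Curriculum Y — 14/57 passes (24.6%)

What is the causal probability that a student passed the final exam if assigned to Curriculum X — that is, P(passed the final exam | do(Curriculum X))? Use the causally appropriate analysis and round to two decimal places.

Prior GPA band is set before the teaching method has any effect — it is not caused by the teaching method — and it independently drives the outcome. That makes it a confounder, so the causal comparison is within prior GPA band levels.
Standardising Curriculum X to the population prior GPA band mix: 0.346·49/50 + 0.333·135/160 + 0.321·117/270 = 0.759.

0.76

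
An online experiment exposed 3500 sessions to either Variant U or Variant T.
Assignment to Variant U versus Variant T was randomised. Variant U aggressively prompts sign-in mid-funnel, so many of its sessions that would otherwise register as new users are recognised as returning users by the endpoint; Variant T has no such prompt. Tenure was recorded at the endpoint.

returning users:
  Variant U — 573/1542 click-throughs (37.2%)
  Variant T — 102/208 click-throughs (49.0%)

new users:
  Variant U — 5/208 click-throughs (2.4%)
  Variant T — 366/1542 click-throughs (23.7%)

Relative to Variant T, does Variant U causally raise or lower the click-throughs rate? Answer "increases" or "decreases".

Within every user tenure level Variant T has the higher rate, yet pooled Variant U does — Simpson's reversal.
User tenure here is a post-treatment variable shaped by the variant; conditioning on it would introduce bias rather than remove it. The overall comparison is the causal one.
Pooled: Variant U 33.0% vs Variant T 26.7%; Variant U is higher overall.

increases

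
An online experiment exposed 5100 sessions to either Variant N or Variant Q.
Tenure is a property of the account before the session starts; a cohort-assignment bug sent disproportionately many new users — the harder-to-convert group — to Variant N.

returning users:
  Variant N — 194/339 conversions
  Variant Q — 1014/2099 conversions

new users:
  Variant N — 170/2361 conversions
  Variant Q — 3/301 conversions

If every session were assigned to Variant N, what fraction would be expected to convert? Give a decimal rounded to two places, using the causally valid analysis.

0.31

Here user tenure is a common cause — it drives both which variant a case falls under and the outcome. The crude comparison mixes populations; the stratum-specific rates are the causally relevant ones.
Standardising Variant N to the population user tenure mix: 0.478·194/339 + 0.522·170/2361 = 0.311.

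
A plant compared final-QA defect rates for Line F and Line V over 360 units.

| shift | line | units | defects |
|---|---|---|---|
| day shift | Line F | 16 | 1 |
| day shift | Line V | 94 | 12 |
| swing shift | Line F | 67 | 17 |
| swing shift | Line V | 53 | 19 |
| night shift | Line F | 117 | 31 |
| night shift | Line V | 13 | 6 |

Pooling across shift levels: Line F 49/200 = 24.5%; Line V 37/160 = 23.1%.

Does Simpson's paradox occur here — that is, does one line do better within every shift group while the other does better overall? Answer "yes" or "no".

Within each shift level (day shift 6.2% vs 12.8%; swing shift 25.4% vs 35.8%; night shift 26.5% vs 46.2%), Line F has the lower rate every time. Pooled: 24.5% vs 23.1% — Line V has the lower rate overall. The two comparisons disagree.

yes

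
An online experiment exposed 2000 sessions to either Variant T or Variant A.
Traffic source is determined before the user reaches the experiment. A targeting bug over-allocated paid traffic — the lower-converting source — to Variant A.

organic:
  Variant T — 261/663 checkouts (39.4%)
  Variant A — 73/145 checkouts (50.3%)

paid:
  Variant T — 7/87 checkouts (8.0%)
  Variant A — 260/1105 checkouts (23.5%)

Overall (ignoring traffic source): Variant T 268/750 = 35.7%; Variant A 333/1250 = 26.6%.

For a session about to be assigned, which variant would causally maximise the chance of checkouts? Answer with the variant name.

The stratified and pooled comparisons disagree (Variant A wins within each traffic source; Variant T wins overall), so the answer turns on the causal role of traffic source.
Traffic source is set before the variant has any effect — it is not caused by the variant — and it independently drives the outcome. That makes it a confounder, so the causal comparison is within traffic source levels.
Within each level — organic: 39.4% vs 50.3%; paid: 8.0% vs 23.5% — Variant A is higher every time.

Variant A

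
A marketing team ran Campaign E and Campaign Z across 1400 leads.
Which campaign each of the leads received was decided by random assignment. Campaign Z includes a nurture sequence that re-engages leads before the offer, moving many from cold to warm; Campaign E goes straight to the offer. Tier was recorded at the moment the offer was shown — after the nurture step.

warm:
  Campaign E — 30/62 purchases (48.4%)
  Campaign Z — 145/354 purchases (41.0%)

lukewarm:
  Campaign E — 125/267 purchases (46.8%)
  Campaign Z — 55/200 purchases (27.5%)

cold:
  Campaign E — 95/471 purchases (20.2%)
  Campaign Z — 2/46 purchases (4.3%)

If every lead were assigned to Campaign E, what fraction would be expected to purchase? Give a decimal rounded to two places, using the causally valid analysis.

The stratified and pooled comparisons disagree (Campaign E wins within each engagement tier; Campaign Z wins overall), so the answer turns on the causal role of engagement tier.
Engagement tier lies on the pathway campaign → engagement tier → outcome, so adjusting for it blocks the indirect effect. For the total causal effect of campaign, use the unadjusted pooled rates.
So P(outcome | do(Campaign E)) is just the pooled rate for Campaign E: 250/800 = 0.312.

0.31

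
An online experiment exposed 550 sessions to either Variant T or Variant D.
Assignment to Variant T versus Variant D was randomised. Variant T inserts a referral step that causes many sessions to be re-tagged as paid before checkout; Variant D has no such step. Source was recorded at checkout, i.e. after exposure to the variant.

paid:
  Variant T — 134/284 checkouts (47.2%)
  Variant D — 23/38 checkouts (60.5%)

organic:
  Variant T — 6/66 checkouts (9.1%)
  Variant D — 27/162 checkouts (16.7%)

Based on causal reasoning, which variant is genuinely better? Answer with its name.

Variant T

Variant D is higher inside every traffic source stratum but Variant T is higher in aggregate. Whether to stratify depends on how traffic source relates to the variant.
Traffic source here is a post-treatment variable shaped by the variant; conditioning on it would introduce bias rather than remove it. The overall comparison is the causal one.
Pooled: Variant T 40.0% vs Variant D 25.0%; Variant T is higher overall.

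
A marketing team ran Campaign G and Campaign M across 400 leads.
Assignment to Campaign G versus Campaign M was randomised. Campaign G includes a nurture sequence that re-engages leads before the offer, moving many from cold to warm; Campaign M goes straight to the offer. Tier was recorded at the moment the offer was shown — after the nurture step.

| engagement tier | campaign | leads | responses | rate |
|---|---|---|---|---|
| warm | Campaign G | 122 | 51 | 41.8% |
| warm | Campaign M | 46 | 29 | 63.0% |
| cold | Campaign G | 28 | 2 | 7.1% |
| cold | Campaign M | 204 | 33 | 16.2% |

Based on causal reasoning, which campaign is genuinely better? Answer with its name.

Within every engagement tier level Campaign M has the higher rate, yet pooled Campaign G does — Simpson's reversal.
The distribution of engagement tier is itself part of what the campaign does — it is an intermediate outcome. Holding it fixed would remove that part of the effect; the total effect is the pooled difference.
Pooled: Campaign G 35.3% vs Campaign M 24.8%; Campaign G is higher overall.

Campaign G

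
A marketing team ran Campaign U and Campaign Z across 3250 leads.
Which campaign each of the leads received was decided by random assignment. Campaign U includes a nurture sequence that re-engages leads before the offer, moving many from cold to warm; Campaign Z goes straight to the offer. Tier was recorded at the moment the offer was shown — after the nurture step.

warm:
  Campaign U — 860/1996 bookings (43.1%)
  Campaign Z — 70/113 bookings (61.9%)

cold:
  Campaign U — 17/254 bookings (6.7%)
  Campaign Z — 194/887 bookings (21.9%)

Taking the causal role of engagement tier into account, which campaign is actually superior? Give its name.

The distribution of engagement tier is itself part of what the campaign does — it is an intermediate outcome. Holding it fixed would remove that part of the effect; the total effect is the pooled difference.
Pooled: Campaign U 39.0% vs Campaign Z 26.4%; Campaign U is higher overall.

Campaign U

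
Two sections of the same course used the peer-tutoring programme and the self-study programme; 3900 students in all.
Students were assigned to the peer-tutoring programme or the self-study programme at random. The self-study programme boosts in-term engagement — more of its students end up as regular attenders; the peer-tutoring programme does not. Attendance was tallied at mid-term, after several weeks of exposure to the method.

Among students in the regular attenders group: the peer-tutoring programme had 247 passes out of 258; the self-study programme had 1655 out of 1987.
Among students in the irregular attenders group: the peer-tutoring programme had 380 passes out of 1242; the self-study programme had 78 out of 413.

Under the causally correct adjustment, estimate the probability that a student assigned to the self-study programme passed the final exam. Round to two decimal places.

The mid-term attendance-specific comparison favours the peer-tutoring programme throughout, but the pooled figures favour the self-study programme. The question is whether to condition on mid-term attendance.
Mid-term attendance here is a post-treatment variable shaped by the teaching method; conditioning on it would introduce bias rather than remove it. The overall comparison is the causal one.
So P(outcome | do(the self-study programme)) is just the pooled rate for the self-study programme: 1733/2400 = 0.722.

0.72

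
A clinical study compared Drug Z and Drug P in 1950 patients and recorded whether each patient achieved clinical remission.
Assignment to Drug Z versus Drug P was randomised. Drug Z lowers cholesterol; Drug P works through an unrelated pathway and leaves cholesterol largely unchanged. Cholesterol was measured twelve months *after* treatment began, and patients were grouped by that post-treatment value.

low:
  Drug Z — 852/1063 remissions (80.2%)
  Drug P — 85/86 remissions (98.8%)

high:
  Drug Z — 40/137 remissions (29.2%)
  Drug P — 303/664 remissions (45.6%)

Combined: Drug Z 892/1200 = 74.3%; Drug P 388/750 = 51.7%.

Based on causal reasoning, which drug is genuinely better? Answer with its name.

Drug Z

The cholesterol-specific comparison favours Drug P throughout, but the pooled figures favour Drug Z. The question is whether to condition on cholesterol.
Cholesterol is downstream of the drug. One should not condition on a consequence of treatment, so the overall rates are the right comparison.
Pooled: Drug Z 74.3% vs Drug P 51.7%; Drug Z is higher overall.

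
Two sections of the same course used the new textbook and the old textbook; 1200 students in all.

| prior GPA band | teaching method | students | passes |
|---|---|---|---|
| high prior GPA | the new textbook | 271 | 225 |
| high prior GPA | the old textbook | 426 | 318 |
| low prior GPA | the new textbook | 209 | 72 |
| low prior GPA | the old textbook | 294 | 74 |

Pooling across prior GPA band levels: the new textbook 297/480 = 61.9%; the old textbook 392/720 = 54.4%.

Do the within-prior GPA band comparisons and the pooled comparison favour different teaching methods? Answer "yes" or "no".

no

Within each prior GPA band level (high prior GPA 83.0% vs 74.6%; low prior GPA 34.4% vs 25.2%), the new textbook has the higher rate every time. Pooled: 61.9% vs 54.4% — the new textbook has the higher rate overall. They agree.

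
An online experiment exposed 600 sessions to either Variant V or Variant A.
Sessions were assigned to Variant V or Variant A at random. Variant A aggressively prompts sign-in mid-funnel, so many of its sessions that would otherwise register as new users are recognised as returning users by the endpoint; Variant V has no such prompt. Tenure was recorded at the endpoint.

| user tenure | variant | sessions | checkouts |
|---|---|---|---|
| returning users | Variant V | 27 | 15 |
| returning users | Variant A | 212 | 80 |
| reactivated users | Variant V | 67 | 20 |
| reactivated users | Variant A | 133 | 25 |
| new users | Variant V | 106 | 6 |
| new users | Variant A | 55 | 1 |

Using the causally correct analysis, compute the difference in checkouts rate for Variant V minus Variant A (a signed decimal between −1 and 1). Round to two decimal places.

-0.06

User tenure here is a post-treatment variable shaped by the variant; conditioning on it would introduce bias rather than remove it. The overall comparison is the causal one.
The causal difference is the pooled difference: 0.205 − 0.265 = -0.060.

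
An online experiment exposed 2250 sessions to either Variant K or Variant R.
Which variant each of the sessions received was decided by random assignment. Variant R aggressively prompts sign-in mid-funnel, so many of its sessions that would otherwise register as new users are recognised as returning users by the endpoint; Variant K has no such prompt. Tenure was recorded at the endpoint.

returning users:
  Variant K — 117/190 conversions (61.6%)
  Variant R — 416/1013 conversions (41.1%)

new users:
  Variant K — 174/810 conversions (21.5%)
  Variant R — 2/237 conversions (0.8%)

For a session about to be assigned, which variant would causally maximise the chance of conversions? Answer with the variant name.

The user tenure-specific comparison favours Variant K throughout, but the pooled figures favour Variant R. The question is whether to condition on user tenure.
Because the variant influences user tenure, user tenure is a post-treatment mediator, not a confounder. Stratifying on it would bias the estimate; the causal effect is the crude pooled difference.
Pooled: Variant K 29.1% vs Variant R 33.4%; Variant R is higher overall.

Variant R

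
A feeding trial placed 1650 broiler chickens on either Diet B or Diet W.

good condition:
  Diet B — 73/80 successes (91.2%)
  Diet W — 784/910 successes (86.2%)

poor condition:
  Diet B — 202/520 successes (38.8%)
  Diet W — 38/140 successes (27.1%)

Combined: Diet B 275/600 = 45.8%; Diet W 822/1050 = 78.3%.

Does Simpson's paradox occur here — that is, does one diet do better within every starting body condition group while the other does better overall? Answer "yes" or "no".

Within each starting body condition level (good condition 91.2% vs 86.2%; poor condition 38.8% vs 27.1%), Diet B has the higher rate every time. Pooled: 45.8% vs 78.3% — Diet W has the higher rate overall. The two comparisons disagree.

yes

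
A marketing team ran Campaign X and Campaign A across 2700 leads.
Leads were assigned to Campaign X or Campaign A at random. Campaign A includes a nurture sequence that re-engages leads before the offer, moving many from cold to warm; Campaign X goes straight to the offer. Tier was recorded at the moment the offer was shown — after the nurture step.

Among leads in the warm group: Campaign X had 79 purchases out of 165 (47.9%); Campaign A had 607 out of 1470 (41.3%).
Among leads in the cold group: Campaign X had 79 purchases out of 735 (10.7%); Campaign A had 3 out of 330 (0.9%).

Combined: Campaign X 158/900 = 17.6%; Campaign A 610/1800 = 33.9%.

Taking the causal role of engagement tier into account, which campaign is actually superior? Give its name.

The engagement tier-specific comparison favours Campaign X throughout, but the pooled figures favour Campaign A. The question is whether to condition on engagement tier.
Stratifying would compare campaigns among leads the campaigns themselves sorted into engagement tier groups — a form of selection on an intermediate. The unconditioned pooled rates give the total causal effect.
Pooled: Campaign X 17.6% vs Campaign A 33.9%; Campaign A is higher overall.

Campaign A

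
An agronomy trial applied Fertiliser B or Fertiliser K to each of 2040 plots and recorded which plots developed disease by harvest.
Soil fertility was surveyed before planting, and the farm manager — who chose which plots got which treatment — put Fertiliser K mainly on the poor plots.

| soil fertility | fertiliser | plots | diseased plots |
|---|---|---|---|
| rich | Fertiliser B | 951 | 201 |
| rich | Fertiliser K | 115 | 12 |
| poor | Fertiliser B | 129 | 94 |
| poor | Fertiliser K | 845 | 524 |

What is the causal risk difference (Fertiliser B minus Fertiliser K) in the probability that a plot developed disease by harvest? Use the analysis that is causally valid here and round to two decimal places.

Within every soil fertility level Fertiliser K has the lower rate, yet pooled Fertiliser B does — Simpson's reversal.
Here soil fertility is a common cause — it drives both which fertiliser a case falls under and the outcome. The crude comparison mixes populations; the stratum-specific rates are the causally relevant ones.
Adjusting over the population distribution of soil fertility: 0.523·(0.211−0.104) + 0.477·(0.729−0.620) = +0.108.

+0.11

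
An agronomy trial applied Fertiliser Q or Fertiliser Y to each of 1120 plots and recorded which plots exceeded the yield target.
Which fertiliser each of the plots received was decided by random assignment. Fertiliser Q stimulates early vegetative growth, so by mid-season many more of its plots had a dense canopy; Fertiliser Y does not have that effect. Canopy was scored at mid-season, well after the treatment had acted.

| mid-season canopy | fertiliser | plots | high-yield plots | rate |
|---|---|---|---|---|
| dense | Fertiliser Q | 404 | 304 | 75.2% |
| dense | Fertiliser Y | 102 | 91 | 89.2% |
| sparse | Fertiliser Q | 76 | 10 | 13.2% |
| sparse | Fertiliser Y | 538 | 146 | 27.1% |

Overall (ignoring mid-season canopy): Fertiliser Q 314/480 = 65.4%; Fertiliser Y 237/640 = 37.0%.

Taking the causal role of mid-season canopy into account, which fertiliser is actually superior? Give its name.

Mid-season canopy here is a post-treatment variable shaped by the fertiliser; conditioning on it would introduce bias rather than remove it. The overall comparison is the causal one.
Pooled: Fertiliser Q 65.4% vs Fertiliser Y 37.0%; Fertiliser Q is higher overall.

Fertiliser Q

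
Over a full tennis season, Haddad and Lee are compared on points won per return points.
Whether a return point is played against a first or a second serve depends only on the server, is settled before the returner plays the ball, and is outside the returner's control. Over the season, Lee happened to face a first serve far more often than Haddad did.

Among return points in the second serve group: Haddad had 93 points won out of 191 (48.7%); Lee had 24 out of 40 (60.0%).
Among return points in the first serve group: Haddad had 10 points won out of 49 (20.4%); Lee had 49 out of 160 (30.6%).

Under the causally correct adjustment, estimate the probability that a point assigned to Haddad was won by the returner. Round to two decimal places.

Lee is higher inside every serve type stratum but Haddad is higher in aggregate. Whether to stratify depends on how serve type relates to the player.
Nothing the player does changes serve type; the imbalance is an allocation artefact. With serve type also predicting the outcome, the pooled figure is confounded, and the within-stratum comparison is the causal one.
Standardising Haddad to the population serve type mix: 0.525·93/191 + 0.475·10/49 = 0.353.

0.35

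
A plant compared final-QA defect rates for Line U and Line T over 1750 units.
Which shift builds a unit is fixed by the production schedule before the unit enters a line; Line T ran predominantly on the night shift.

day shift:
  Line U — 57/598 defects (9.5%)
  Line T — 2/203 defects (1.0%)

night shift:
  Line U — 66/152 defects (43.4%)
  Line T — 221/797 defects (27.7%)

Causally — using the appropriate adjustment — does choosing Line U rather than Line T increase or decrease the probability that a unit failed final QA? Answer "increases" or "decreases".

Shift differs across lines for reasons unrelated to any effect of the line itself, and it separately predicts the outcome — a classic confounder. We must compare within shift levels.
Within each level — day shift: 9.5% vs 1.0%; night shift: 43.4% vs 27.7% — Line T is lower every time.

increases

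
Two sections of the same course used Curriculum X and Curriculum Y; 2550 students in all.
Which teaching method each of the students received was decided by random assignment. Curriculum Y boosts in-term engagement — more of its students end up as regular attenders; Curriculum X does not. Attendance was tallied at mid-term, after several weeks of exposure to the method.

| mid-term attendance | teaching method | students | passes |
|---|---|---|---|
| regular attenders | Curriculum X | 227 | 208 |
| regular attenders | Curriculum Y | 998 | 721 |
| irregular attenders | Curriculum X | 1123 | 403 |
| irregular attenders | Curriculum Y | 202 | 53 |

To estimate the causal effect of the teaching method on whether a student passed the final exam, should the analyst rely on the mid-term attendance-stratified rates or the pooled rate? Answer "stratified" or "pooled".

pooled

The stratified and pooled comparisons disagree (Curriculum X wins within each mid-term attendance; Curriculum Y wins overall), so the answer turns on the causal role of mid-term attendance.
Because the teaching method influences mid-term attendance, mid-term attendance is a post-treatment mediator, not a confounder. Stratifying on it would bias the estimate; the causal effect is the crude pooled difference.
Pooled: Curriculum X 45.3% vs Curriculum Y 64.5%; Curriculum Y is higher overall.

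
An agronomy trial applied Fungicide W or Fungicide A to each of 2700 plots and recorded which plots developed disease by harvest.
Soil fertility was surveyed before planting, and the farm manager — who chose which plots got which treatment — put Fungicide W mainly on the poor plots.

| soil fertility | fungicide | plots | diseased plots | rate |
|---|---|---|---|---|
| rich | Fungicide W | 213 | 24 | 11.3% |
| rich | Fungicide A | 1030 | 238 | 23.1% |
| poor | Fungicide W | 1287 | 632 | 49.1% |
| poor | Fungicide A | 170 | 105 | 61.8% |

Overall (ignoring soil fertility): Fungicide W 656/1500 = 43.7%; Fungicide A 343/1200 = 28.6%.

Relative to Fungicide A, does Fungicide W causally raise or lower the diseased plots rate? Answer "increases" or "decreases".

Within every soil fertility level Fungicide W has the lower rate, yet pooled Fungicide A does — Simpson's reversal.
The imbalance in soil fertility arose from how plots were allocated, not from anything the fungicide did; and soil fertility independently affects the outcome. The pooled gap is confounded — condition on soil fertility.
Within each level — rich: 11.3% vs 23.1%; poor: 49.1% vs 61.8% — Fungicide W is lower every time.

decreases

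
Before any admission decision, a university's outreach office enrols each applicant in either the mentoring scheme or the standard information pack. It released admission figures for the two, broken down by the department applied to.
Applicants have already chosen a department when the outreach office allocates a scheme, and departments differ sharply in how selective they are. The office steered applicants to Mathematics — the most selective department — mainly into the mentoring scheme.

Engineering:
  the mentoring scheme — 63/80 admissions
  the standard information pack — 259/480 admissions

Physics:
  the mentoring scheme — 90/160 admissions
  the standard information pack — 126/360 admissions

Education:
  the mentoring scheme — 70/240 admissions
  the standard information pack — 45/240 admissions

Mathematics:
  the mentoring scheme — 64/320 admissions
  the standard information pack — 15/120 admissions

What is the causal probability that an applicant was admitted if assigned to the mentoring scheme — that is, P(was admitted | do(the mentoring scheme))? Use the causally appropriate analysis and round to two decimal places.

0.48

The department-specific comparison favours the mentoring scheme throughout, but the pooled figures favour the standard information pack. The question is whether to condition on department.
Since department is a pre-existing factor (not a product of the outreach scheme) and it affects the outcome on its own, it is a confounder. The stratified rates, not the pooled rate, identify the causal effect.
Standardising the mentoring scheme to the population department mix: 0.280·63/80 + 0.260·90/160 + 0.240·70/240 + 0.220·64/320 = 0.481.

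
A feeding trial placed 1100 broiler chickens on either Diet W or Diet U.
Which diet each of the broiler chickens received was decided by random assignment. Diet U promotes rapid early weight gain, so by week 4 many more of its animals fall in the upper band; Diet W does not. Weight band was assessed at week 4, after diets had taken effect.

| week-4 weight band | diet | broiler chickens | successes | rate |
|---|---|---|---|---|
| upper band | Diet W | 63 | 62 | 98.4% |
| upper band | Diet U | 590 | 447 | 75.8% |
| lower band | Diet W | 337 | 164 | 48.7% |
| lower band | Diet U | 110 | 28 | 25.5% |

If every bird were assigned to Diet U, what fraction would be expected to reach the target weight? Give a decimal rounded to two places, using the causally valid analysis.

Stratifying would compare diets among broiler chickens the diets themselves sorted into week-4 weight band groups — a form of selection on an intermediate. The unconditioned pooled rates give the total causal effect.
So P(outcome | do(Diet U)) is just the pooled rate for Diet U: 475/700 = 0.679.

0.68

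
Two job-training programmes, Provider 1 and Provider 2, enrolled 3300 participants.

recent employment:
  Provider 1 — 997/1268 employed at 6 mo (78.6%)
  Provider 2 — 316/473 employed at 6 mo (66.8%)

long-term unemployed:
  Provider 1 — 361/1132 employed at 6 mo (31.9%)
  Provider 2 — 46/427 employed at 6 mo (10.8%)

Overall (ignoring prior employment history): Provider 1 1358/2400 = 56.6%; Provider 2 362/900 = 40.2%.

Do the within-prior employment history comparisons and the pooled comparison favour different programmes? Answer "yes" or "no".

no

Within each prior employment history level (recent employment 78.6% vs 66.8%; long-term unemployed 31.9% vs 10.8%), Provider 1 has the higher rate every time. Pooled: 56.6% vs 40.2% — Provider 1 has the higher rate overall. They agree.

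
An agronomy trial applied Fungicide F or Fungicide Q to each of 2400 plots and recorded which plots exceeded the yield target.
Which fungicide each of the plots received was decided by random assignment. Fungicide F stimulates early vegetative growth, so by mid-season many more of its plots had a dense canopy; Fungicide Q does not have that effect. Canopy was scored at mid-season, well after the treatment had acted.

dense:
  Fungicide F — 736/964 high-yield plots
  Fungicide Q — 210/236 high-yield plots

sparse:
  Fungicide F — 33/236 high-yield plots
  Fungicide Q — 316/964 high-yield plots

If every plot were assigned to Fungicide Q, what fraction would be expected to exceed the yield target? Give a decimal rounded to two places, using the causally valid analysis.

0.44

Mid-season canopy is recorded after the fungicide and is itself shifted by it — it sits on the causal path from fungicide to outcome. Conditioning on a mediator would strip out part of the effect we want; the pooled comparison gives the total causal effect.
So P(outcome | do(Fungicide Q)) is just the pooled rate for Fungicide Q: 526/1200 = 0.438.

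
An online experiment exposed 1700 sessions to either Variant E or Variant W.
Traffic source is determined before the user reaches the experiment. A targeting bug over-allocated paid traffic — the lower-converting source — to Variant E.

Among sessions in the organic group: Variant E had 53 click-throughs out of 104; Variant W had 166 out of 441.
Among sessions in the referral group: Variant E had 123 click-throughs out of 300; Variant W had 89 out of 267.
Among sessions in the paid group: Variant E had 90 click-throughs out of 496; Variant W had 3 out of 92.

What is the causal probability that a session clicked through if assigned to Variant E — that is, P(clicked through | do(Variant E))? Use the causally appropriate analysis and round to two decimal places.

0.36

Variant E is higher inside every traffic source stratum but Variant W is higher in aggregate. Whether to stratify depends on how traffic source relates to the variant.
Here traffic source is a common cause — it drives both which variant a case falls under and the outcome. The crude comparison mixes populations; the stratum-specific rates are the causally relevant ones.
Standardising Variant E to the population traffic source mix: 0.321·53/104 + 0.334·123/300 + 0.346·90/496 = 0.363.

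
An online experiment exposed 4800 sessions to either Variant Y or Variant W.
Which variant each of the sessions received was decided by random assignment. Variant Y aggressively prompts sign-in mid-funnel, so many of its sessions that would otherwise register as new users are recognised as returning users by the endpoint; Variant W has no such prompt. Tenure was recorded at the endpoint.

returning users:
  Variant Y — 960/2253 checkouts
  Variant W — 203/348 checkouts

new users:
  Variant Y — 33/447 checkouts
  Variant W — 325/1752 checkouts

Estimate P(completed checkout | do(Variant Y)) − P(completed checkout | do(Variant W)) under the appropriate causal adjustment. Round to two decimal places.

Because the variant influences user tenure, user tenure is a post-treatment mediator, not a confounder. Stratifying on it would bias the estimate; the causal effect is the crude pooled difference.
The causal difference is the pooled difference: 0.368 − 0.251 = +0.116.

+0.12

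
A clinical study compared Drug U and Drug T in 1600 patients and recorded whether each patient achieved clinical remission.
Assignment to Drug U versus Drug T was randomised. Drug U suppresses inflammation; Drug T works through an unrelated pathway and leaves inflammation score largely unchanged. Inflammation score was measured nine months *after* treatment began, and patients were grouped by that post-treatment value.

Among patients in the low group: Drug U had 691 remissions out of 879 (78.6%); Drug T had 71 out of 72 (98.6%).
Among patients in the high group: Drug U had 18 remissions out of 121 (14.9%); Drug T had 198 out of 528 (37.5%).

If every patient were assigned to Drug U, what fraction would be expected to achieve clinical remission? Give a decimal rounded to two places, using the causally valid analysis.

Drug T is higher inside every inflammation score stratum but Drug U is higher in aggregate. Whether to stratify depends on how inflammation score relates to the drug.
Stratifying would compare drugs among patients the drugs themselves sorted into inflammation score groups — a form of selection on an intermediate. The unconditioned pooled rates give the total causal effect.
So P(outcome | do(Drug U)) is just the pooled rate for Drug U: 709/1000 = 0.709.

0.71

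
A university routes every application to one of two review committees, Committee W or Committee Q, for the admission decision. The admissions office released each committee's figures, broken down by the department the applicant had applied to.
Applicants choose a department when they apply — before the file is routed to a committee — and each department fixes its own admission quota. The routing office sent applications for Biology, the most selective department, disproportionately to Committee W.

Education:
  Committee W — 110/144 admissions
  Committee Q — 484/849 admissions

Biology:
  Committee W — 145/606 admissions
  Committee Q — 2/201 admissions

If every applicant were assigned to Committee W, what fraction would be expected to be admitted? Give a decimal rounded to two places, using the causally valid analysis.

0.53

Department satisfies the back-door criterion: it is not a descendant of the review committee, and it blocks the spurious path from review committee to outcome. Adjusting for it (i.e., using the within-department rates) gives the causal effect.
Standardising Committee W to the population department mix: 0.552·110/144 + 0.448·145/606 = 0.529.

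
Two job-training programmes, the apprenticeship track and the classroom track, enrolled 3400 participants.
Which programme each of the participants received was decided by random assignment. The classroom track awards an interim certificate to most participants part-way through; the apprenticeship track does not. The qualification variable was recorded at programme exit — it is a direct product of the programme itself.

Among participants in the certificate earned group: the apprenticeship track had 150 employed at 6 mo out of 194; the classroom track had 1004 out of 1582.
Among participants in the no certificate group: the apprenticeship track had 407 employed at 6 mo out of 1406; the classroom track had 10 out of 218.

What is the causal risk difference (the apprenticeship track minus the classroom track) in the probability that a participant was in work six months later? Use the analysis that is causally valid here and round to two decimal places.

Qualification attained during the programme here is a post-treatment variable shaped by the programme; conditioning on it would introduce bias rather than remove it. The overall comparison is the causal one.
The causal difference is the pooled difference: 0.348 − 0.563 = -0.215.

-0.22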